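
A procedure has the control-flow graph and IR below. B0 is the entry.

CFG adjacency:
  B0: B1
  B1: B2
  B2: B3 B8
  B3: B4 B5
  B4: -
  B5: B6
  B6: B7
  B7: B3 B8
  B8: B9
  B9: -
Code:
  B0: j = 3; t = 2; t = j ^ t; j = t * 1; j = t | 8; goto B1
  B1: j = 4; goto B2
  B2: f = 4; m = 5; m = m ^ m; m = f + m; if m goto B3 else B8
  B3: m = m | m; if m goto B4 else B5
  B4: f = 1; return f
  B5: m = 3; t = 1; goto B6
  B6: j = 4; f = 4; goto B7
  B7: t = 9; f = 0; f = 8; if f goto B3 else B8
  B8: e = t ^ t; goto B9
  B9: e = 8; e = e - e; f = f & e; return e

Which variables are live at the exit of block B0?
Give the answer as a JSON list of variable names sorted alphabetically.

Answer: ["t"]

Working:
Block summaries:
  B0 def {j,t} use ∅
  B1 def {j} use ∅
  B2 def {f,m} use ∅
  B3 def {m} use {m}
  B4 def {f} use ∅
  B5 def {m,t} use ∅
  B6 def {f,j} use ∅
  B7 def {f,t} use ∅
  B8 def {e} use {t}
  B9 def {e,f} use {f}

Liveness:
  B0: in=∅ out={t}
  B1: in={t} out={t}
  B2: in={t} out={f,m,t}
  B3: in={m} out=∅
  B4: in=∅ out=∅
  B5: in=∅ out={m}
  B6: in={m} out={m}
  B7: in={m} out={f,m,t}
  B8: in={f,t} out={f}
  B9: in={f} out=∅

live-out(B0) = ["t"]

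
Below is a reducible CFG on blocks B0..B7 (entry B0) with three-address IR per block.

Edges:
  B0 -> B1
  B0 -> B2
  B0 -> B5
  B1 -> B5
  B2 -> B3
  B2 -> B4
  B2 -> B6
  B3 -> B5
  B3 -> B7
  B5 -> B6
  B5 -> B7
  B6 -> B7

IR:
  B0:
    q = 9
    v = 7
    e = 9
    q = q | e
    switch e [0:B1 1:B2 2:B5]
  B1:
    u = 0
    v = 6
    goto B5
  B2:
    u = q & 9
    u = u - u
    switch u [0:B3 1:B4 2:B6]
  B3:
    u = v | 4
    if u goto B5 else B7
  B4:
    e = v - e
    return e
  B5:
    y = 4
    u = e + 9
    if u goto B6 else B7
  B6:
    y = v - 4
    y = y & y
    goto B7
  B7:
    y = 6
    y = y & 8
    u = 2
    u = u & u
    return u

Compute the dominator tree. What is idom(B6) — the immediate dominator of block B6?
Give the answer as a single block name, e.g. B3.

idom tree: B1←B0 B2←B0 B3←B2 B4←B2 B5←B0 B6←B0 B7←B0
Dom at joins:
  B5: preds {B0,B1,B3}: {B0} ∩ {B0,B1} ∩ {B0,B2,B3} = {B0}; idom=B0
  B6: preds {B2,B5}: {B0,B2} ∩ {B0,B5} = {B0}; idom=B0
  B7: preds {B3,B5,B6}: {B0,B2,B3} ∩ {B0,B5} ∩ {B0,B6} = {B0}; idom=B0

idom(B6) = B0

Answer: B0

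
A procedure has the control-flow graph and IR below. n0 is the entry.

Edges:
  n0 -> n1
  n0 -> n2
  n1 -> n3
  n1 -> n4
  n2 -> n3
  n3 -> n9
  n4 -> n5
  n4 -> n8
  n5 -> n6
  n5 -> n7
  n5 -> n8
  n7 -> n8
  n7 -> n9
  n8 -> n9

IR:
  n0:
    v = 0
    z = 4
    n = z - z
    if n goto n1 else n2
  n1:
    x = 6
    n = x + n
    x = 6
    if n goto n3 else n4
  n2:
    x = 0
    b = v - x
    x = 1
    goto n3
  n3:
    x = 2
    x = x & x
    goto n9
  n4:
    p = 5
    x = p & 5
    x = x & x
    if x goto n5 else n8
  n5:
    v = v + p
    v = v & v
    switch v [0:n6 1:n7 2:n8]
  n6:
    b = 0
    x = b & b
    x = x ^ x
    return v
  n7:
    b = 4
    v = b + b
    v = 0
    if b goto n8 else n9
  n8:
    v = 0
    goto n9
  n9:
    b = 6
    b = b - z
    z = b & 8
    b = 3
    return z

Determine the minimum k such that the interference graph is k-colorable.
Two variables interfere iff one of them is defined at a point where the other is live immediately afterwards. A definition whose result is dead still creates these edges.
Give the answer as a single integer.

Answer: 4

Analysis:
Block summaries:
  n0: def={n,v,z} ue=∅
  n1: def={n,x} ue={n}
  n2: def={b,x} ue={v}
  n3: def={x} ue=∅
  n4: def={p,x} ue=∅
  n5: def={v} ue={p,v}
  n6: def={b,x} ue={v}
  n7: def={b,v} ue=∅
  n8: def={v} ue=∅
  n9: def={b,z} ue={z}

Live sets:
  live n0: ∅→{n,v,z}
  live n1: {n,v,z}→{v,z}
  live n2: {v,z}→{z}
  live n3: {z}→{z}
  live n4: {v,z}→{p,v,z}
  live n5: {p,v,z}→{v,z}
  live n6: {v}→∅
  live n7: {z}→{z}
  live n8: {z}→{z}
  live n9: {z}→∅

Interfere edges:
  b — {v,z}
  n — {v,x,z}
  p — {v,x,z}
  v — {b,n,p,x,z}
  x — {n,p,v,z}
  z — {b,n,p,v,x}

Chromatic number:
  clique {n,v,x,z} ⇒ need ≥ 4
  assign b→R2 n→R3 p→R3 v→R0 x→R2 z→R1 — no edge inside a register ⇒ χ ≤ 4
  χ = 4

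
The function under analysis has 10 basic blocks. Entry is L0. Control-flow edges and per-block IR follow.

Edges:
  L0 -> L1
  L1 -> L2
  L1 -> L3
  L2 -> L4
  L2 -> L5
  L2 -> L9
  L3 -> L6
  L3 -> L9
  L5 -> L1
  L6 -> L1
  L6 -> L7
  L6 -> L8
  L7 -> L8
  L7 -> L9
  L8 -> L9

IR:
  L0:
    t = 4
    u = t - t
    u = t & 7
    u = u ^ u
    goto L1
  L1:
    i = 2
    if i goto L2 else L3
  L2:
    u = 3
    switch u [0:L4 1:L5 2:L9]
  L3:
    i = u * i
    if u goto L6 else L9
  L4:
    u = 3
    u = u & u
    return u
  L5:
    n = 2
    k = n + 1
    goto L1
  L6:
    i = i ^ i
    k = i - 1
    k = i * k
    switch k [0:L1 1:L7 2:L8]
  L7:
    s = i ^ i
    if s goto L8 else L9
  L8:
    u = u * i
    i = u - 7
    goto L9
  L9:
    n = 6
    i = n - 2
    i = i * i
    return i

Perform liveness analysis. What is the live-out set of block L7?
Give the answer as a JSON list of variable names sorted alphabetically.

Block summaries:
  L0: {t,u} / ∅
  L1: {i} / ∅
  L2: {u} / ∅
  L3: {i} / {i,u}
  L4: {u} / ∅
  L5: {k,n} / ∅
  L6: {i,k} / {i}
  L7: {s} / {i}
  L8: {i,u} / {i,u}
  L9: {i,n} / ∅

Backward fixpoint:
  L0: in=∅ out={u}
  L1: in={u} out={i,u}
  L2: in=∅ out={u}
  L3: in={i,u} out={i,u}
  L4: in=∅ out=∅
  L5: in={u} out={u}
  L6: in={i,u} out={i,u}
  L7: in={i,u} out={i,u}
  L8: in={i,u} out=∅
  L9: in=∅ out=∅

live-out(L7) = ["i", "u"]

Answer: ["i", "u"]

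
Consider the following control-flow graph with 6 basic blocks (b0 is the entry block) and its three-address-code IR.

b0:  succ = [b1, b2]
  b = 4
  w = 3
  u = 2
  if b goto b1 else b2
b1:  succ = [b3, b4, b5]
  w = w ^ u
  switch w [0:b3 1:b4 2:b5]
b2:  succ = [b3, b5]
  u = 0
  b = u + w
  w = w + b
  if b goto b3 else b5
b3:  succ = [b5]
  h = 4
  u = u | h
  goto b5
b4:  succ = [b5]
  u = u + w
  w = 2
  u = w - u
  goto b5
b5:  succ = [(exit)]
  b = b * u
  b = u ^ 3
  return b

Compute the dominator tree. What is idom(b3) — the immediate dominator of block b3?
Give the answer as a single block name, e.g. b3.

idom tree: b1←b0 b2←b0 b3←b0 b4←b1 b5←b0
Dom∩ at merges:
  b3: preds {b1,b2}: {b0,b1} ∩ {b0,b2} = {b0}; idom=b0
  b5: preds {b1,b2,b3,b4}: {b0,b1} ∩ {b0,b2} ∩ {b0,b3} ∩ {b0,b1,b4} = {b0}; idom=b0

idom(b3) = b0

Answer: b0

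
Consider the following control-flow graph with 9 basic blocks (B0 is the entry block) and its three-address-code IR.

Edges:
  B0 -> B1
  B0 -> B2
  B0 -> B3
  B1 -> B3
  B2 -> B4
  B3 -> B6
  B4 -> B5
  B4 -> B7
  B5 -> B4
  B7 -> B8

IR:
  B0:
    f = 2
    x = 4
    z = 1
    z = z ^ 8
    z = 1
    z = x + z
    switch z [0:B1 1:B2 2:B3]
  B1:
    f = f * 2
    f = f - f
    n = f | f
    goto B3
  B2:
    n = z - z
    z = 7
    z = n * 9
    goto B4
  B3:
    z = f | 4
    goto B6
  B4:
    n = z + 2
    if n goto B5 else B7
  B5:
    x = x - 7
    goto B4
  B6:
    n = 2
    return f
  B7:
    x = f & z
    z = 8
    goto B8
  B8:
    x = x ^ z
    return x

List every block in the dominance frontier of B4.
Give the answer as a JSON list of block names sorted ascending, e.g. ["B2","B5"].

Answer: ["B4"]

Analysis:
idom tree: B1←B0 B2←B0 B3←B0 B4←B2 B5←B4 B6←B3 B7←B4 B8←B7
Dom∩ at merges:
  B3: preds {B0,B1}: {B0} ∩ {B0,B1} = {B0}; idom=B0
  B4: preds {B2,B5}: {B0,B2} ∩ {B0,B2,B4,B5} = {B0,B2}; idom=B2

DF derivation:
  B3←B0: walk · to B0
  B3←B1: walk B1 to B0
  B4←B2: walk · to B2
  B4←B5: walk B5→B4 to B2
  B0 → ∅
  B1 → {B3}
  B2 → ∅
  B3 → ∅
  B4 → {B4}
  B5 → {B4}
  B6 → ∅
  B7 → ∅
  B8 → ∅

DF(B4) = ["B4"]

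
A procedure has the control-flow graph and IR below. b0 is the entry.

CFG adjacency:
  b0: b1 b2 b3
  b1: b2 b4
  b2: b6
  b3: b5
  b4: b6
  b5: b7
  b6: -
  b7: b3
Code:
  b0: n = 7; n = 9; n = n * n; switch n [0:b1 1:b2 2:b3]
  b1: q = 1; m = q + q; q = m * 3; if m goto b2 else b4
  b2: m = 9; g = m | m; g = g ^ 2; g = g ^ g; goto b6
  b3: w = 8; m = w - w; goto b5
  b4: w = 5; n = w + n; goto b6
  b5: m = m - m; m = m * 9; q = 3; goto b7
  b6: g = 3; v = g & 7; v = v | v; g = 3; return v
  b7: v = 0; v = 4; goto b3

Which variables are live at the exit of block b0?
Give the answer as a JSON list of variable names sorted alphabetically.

Answer: ["n"]

Analysis:
Block summaries:
  b0 def {n} use ∅
  b1 def {m,q} use ∅
  b2 def {g,m} use ∅
  b3 def {m,w} use ∅
  b4 def {n,w} use {n}
  b5 def {m,q} use {m}
  b6 def {g,v} use ∅
  b7 def {v} use ∅

Backward fixpoint:
  b0: in=∅ out={n}
  b1: in={n} out={n}
  b2: in=∅ out=∅
  b3: in=∅ out={m}
  b4: in={n} out=∅
  b5: in={m} out=∅
  b6: in=∅ out=∅
  b7: in=∅ out=∅

live-out(b0) = ["n"]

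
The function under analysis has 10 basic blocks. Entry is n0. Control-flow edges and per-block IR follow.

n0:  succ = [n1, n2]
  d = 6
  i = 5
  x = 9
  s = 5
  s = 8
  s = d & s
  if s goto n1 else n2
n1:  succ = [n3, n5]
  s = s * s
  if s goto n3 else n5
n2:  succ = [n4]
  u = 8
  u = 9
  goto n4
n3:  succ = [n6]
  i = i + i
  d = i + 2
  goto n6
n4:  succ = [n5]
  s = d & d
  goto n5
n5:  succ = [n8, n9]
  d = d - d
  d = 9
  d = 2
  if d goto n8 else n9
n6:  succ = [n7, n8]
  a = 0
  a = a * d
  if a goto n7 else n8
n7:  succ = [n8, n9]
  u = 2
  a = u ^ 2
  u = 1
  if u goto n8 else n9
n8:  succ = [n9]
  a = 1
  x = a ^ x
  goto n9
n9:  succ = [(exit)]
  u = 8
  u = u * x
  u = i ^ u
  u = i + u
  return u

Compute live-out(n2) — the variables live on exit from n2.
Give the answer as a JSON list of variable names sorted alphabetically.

Block summaries:
  n0 def {d,i,s,x} use ∅
  n1 def {s} use {s}
  n2 def {u} use ∅
  n3 def {d,i} use {i}
  n4 def {s} use {d}
  n5 def {d} use {d}
  n6 def {a} use {d}
  n7 def {a,u} use ∅
  n8 def {a,x} use {x}
  n9 def {u} use {i,x}

Backward fixpoint:
  n0: in=∅ out={d,i,s,x}
  n1: in={d,i,s,x} out={d,i,x}
  n2: in={d,i,x} out={d,i,x}
  n3: in={i,x} out={d,i,x}
  n4: in={d,i,x} out={d,i,x}
  n5: in={d,i,x} out={i,x}
  n6: in={d,i,x} out={i,x}
  n7: in={i,x} out={i,x}
  n8: in={i,x} out={i,x}
  n9: in={i,x} out=∅

live-out(n2) = ["d", "i", "x"]

Answer: ["d", "i", "x"]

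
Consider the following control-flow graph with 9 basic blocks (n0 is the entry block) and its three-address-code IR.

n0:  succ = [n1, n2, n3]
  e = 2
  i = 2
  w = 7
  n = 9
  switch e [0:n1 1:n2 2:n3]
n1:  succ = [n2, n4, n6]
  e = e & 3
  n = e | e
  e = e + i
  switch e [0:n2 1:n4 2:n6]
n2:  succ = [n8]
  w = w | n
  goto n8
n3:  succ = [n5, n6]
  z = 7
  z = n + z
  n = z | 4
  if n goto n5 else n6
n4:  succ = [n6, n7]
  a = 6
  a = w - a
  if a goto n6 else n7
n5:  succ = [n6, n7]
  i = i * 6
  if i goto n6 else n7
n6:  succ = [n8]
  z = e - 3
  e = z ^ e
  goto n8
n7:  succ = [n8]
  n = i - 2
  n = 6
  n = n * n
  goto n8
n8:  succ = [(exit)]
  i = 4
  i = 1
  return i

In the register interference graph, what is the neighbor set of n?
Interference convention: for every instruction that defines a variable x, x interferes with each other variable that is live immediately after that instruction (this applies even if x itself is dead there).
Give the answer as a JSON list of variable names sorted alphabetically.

Answer: ["e", "i", "w", "z"]

Analysis:
Block summaries:
  n0 def {e,i,n,w} use ∅
  n1 def {e,n} use {e,i}
  n2 def {w} use {n,w}
  n3 def {n,z} use {n}
  n4 def {a} use {w}
  n5 def {i} use {i}
  n6 def {e,z} use {e}
  n7 def {n} use {i}
  n8 def {i} use ∅

Live sets:
  live n0: ∅→{e,i,n,w}
  live n1: {e,i,w}→{e,i,n,w}
  live n2: {n,w}→∅
  live n3: {e,i,n}→{e,i}
  live n4: {e,i,w}→{e,i}
  live n5: {e,i}→{e,i}
  live n6: {e}→∅
  live n7: {i}→∅
  live n8: ∅→∅

Interfere edges:
  a: {e,i,w}
  e: {a,i,n,w,z}
  i: {a,e,n,w,z}
  n: {e,i,w,z}
  w: {a,e,i,n}
  z: {e,i,n}

N(n) = ["e", "i", "w", "z"]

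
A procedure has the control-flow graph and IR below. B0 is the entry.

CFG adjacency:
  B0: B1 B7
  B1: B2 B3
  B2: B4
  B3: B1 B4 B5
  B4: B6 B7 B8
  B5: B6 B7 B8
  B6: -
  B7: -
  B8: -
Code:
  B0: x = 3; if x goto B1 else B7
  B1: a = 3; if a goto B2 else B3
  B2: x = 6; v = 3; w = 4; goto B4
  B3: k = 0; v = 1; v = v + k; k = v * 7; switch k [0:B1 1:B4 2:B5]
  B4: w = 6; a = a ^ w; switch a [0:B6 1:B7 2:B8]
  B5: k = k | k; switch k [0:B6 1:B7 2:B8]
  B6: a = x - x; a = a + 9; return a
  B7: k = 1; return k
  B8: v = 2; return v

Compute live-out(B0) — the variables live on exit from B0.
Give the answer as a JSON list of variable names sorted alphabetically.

Answer: ["x"]

Derivation:
Block summaries:
  B0: def={x} ue=∅
  B1: def={a} ue=∅
  B2: def={v,w,x} ue=∅
  B3: def={k,v} ue=∅
  B4: def={a,w} ue={a}
  B5: def={k} ue={k}
  B6: def={a} ue={x}
  B7: def={k} ue=∅
  B8: def={v} ue=∅

Backward fixpoint:
  B0 li=∅ lo={x}
  B1 li={x} lo={a,x}
  B2 li={a} lo={a,x}
  B3 li={a,x} lo={a,k,x}
  B4 li={a,x} lo={x}
  B5 li={k,x} lo={x}
  B6 li={x} lo=∅
  B7 li=∅ lo=∅
  B8 li=∅ lo=∅

live-out(B0) = ["x"]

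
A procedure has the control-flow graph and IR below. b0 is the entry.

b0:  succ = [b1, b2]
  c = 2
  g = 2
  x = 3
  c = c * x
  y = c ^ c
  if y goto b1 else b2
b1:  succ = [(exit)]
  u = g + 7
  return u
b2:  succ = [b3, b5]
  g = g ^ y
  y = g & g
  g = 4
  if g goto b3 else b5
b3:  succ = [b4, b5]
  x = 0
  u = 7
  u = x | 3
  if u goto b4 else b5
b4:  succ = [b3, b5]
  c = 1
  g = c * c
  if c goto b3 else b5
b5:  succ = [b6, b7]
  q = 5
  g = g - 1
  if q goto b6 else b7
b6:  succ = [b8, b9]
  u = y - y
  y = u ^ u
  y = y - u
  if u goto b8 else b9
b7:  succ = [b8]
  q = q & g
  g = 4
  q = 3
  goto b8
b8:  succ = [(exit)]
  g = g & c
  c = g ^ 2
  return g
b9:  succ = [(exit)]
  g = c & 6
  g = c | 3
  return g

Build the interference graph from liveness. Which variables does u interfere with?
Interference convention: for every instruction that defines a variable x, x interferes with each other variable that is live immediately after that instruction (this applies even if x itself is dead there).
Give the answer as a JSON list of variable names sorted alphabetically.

Block summaries:
  b0: {c,g,x,y} / ∅
  b1: {u} / {g}
  b2: {g,y} / {g,y}
  b3: {u,x} / ∅
  b4: {c,g} / ∅
  b5: {g,q} / {g}
  b6: {u,y} / {y}
  b7: {g,q} / {g,q}
  b8: {c,g} / {c,g}
  b9: {g} / {c}

Live sets:
  live b0: ∅→{c,g,y}
  live b1: {g}→∅
  live b2: {c,g,y}→{c,g,y}
  live b3: {c,g,y}→{c,g,y}
  live b4: {y}→{c,g,y}
  live b5: {c,g,y}→{c,g,q,y}
  live b6: {c,g,y}→{c,g}
  live b7: {c,g,q}→{c,g}
  live b8: {c,g}→∅
  live b9: {c}→∅

Interference:
  c — {g,q,u,x,y}
  g — {c,q,u,x,y}
  q — {c,g,y}
  u — {c,g,x,y}
  x — {c,g,u,y}
  y — {c,g,q,u,x}

N(u) = ["c", "g", "x", "y"]

Answer: ["c", "g", "x", "y"]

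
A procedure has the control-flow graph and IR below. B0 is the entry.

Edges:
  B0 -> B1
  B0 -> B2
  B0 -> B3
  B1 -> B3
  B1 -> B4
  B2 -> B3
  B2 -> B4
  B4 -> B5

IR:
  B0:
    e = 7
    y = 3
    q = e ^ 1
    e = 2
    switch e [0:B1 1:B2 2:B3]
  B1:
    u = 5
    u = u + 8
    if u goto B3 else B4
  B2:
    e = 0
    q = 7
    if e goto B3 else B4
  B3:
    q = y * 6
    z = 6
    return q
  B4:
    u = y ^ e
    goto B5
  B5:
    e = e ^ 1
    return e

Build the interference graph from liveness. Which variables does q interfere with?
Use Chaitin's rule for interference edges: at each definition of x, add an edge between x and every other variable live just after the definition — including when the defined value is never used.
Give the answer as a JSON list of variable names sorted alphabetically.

Answer: ["e", "y", "z"]

Working:
def/use:
  B0: def={e,q,y} ue=∅
  B1: def={u} ue=∅
  B2: def={e,q} ue=∅
  B3: def={q,z} ue={y}
  B4: def={u} ue={e,y}
  B5: def={e} ue={e}

Backward fixpoint:
  B0: in=∅ out={e,y}
  B1: in={e,y} out={e,y}
  B2: in={y} out={e,y}
  B3: in={y} out=∅
  B4: in={e,y} out={e}
  B5: in={e} out=∅

Interfere edges:
  e: {q,u,y}
  q: {e,y,z}
  u: {e,y}
  y: {e,q,u}
  z: {q}

N(q) = ["e", "y", "z"]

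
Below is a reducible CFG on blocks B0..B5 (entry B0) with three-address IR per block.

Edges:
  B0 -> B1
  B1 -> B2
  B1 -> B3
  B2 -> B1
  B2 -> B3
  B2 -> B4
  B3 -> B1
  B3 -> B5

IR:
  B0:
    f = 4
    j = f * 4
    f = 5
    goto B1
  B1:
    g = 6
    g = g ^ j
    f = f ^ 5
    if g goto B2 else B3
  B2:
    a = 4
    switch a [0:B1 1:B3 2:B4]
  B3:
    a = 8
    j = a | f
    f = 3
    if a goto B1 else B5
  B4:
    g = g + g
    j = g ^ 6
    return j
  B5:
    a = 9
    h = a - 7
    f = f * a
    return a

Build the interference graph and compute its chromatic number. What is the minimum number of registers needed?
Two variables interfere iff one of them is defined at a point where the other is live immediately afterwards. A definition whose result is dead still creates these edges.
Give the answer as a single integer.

Answer: 4

Derivation:
Per-block:
  B0: def={f,j} ue=∅
  B1: def={f,g} ue={f,j}
  B2: def={a} ue=∅
  B3: def={a,f,j} ue={f}
  B4: def={g,j} ue={g}
  B5: def={a,f,h} ue={f}

Live sets:
  B0 li=∅ lo={f,j}
  B1 li={f,j} lo={f,g,j}
  B2 li={f,g,j} lo={f,g,j}
  B3 li={f} lo={f,j}
  B4 li={g} lo=∅
  B5 li={f} lo=∅

Interfere edges:
  a — {f,g,h,j}
  f — {a,g,h,j}
  g — {a,f,j}
  h — {a,f}
  j — {a,f,g}

Chromatic number:
  clique {a,f,g,j} ⇒ need ≥ 4
  assign a→R0 f→R1 g→R2 h→R2 j→R3 — no edge inside a register ⇒ χ ≤ 4
  χ = 4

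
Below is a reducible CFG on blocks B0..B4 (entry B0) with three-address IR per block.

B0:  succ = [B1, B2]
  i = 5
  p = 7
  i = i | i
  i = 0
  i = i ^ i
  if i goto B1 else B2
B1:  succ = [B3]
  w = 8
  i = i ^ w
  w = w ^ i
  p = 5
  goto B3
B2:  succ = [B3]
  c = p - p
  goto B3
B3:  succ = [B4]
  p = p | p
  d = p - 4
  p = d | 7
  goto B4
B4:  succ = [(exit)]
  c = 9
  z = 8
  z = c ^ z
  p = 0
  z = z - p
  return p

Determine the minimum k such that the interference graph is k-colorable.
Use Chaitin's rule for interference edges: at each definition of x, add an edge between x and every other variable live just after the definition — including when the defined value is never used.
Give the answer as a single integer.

Answer: 3

Analysis:
Block summaries:
  B0 def {i,p} use ∅
  B1 def {i,p,w} use {i}
  B2 def {c} use {p}
  B3 def {d,p} use {p}
  B4 def {c,p,z} use ∅

Live sets:
  B0: in=∅ out={i,p}
  B1: in={i} out={p}
  B2: in={p} out={p}
  B3: in={p} out=∅
  B4: in=∅ out=∅

Interference:
  c↔{p,z}
  d↔∅
  i↔{p,w}
  p↔{c,i,z}
  w↔{i}
  z↔{c,p}

Registers:
  lower bound: {c,p,z} mutually conflict ⇒ χ ≥ 3
  assign c→r1 d→r0 i→r1 p→r0 w→r0 z→r2 — no edge inside a register ⇒ χ ≤ 3
  χ = 3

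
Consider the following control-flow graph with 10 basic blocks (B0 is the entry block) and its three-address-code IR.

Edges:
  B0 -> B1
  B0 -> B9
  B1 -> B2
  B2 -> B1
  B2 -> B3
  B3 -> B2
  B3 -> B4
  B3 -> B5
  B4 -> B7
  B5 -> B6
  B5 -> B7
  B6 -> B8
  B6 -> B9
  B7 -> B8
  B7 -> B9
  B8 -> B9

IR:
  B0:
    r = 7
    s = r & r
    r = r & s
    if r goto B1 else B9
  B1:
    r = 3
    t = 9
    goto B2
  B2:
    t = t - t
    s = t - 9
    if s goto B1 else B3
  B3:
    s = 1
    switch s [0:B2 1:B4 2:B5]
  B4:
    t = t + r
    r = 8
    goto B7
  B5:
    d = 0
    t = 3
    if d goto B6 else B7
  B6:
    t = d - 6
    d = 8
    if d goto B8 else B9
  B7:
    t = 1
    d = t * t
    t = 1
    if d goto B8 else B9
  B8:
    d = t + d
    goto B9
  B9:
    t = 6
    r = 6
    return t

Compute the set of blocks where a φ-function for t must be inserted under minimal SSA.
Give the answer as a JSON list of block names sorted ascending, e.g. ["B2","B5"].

idom tree: B1←B0 B2←B1 B3←B2 B4←B3 B5←B3 B6←B5 B7←B3 B8←B3 B9←B0
Dom∩ at merges:
  B1: preds {B0,B2}: {B0} ∩ {B0,B1,B2} = {B0}; idom=B0
  B2: preds {B1,B3}: {B0,B1} ∩ {B0,B1,B2,B3} = {B0,B1}; idom=B1
  B7: preds {B4,B5}: {B0,B1,B2,B3,B4} ∩ {B0,B1,B2,B3,B5} = {B0,B1,B2,B3}; idom=B3
  B8: preds {B6,B7}: {B0,B1,B2,B3,B5,B6} ∩ {B0,B1,B2,B3,B7} = {B0,B1,B2,B3}; idom=B3
  B9: preds {B0,B6,B7,B8}: {B0} ∩ {B0,B1,B2,B3,B5,B6} ∩ {B0,B1,B2,B3,B7} ∩ {B0,B1,B2,B3,B8} = {B0}; idom=B0

Frontier:
  join B1 pred B0: · stop@B0
  join B1 pred B2: B2→B1 stop@B0
  join B2 pred B1: · stop@B1
  join B2 pred B3: B3→B2 stop@B1
  join B7 pred B4: B4 stop@B3
  join B7 pred B5: B5 stop@B3
  join B8 pred B6: B6→B5 stop@B3
  join B8 pred B7: B7 stop@B3
  join B9 pred B0: · stop@B0
  join B9 pred B6: B6→B5→B3→B2→B1 stop@B0
  join B9 pred B7: B7→B3→B2→B1 stop@B0
  join B9 pred B8: B8→B3→B2→B1 stop@B0
  DF(B0)=∅
  DF(B1)={B1,B9}
  DF(B2)={B1,B2,B9}
  DF(B3)={B2,B9}
  DF(B4)={B7}
  DF(B5)={B7,B8,B9}
  DF(B6)={B8,B9}
  DF(B7)={B8,B9}
  DF(B8)={B9}
  DF(B9)=∅

φ for t: defs {B1,B2,B4,B5,B6,B7,B9}
  DF⁺ = {B1,B2,B7,B8,B9}

Answer: ["B1", "B2", "B7", "B8", "B9"]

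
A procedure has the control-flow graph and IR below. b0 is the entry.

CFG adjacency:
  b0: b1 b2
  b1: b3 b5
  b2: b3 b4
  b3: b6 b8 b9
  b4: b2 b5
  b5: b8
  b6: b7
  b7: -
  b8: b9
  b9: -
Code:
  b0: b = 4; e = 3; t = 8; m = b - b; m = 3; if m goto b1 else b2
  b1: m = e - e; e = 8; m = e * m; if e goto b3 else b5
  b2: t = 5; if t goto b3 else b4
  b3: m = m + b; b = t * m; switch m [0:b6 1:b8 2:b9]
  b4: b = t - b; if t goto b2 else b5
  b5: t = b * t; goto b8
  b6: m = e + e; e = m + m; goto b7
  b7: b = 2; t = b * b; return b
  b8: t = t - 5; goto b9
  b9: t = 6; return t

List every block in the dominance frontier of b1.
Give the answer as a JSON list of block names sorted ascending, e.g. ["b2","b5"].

idom tree: b1←b0 b2←b0 b3←b0 b4←b2 b5←b0 b6←b3 b7←b6 b8←b0 b9←b0
Dom∩ at merges:
  b2: preds {b0,b4}: {b0} ∩ {b0,b2,b4} = {b0}; idom=b0
  b3: preds {b1,b2}: {b0,b1} ∩ {b0,b2} = {b0}; idom=b0
  b5: preds {b1,b4}: {b0,b1} ∩ {b0,b2,b4} = {b0}; idom=b0
  b8: preds {b3,b5}: {b0,b3} ∩ {b0,b5} = {b0}; idom=b0
  b9: preds {b3,b8}: {b0,b3} ∩ {b0,b8} = {b0}; idom=b0

DF derivation:
  join b2 pred b0: · stop@b0
  join b2 pred b4: b4→b2 stop@b0
  join b3 pred b1: b1 stop@b0
  join b3 pred b2: b2 stop@b0
  join b5 pred b1: b1 stop@b0
  join b5 pred b4: b4→b2 stop@b0
  join b8 pred b3: b3 stop@b0
  join b8 pred b5: b5 stop@b0
  join b9 pred b3: b3 stop@b0
  join b9 pred b8: b8 stop@b0
  b0: DF=∅
  b1: DF={b3,b5}
  b2: DF={b2,b3,b5}
  b3: DF={b8,b9}
  b4: DF={b2,b5}
  b5: DF={b8}
  b6: DF=∅
  b7: DF=∅
  b8: DF={b9}
  b9: DF=∅

DF(b1) = ["b3", "b5"]

Answer: ["b3", "b5"]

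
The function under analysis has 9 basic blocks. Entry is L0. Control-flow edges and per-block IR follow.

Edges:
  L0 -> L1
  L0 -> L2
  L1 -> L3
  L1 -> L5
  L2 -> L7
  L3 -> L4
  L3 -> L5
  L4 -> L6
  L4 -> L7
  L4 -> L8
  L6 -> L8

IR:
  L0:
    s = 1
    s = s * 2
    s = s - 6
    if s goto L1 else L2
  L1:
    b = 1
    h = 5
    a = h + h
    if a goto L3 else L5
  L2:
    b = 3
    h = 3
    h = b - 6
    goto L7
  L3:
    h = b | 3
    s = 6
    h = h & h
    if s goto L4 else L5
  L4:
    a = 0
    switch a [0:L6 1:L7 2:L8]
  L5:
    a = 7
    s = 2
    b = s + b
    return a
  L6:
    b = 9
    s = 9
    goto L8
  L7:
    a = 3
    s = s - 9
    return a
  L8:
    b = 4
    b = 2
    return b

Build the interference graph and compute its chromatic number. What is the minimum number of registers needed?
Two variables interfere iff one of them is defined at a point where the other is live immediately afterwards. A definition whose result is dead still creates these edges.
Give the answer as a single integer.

Answer: 3

Working:
def/use:
  L0: def={s} ue=∅
  L1: def={a,b,h} ue=∅
  L2: def={b,h} ue=∅
  L3: def={h,s} ue={b}
  L4: def={a} ue=∅
  L5: def={a,b,s} ue={b}
  L6: def={b,s} ue=∅
  L7: def={a,s} ue={s}
  L8: def={b} ue=∅

Backward fixpoint:
  L0: in=∅ out={s}
  L1: in=∅ out={b}
  L2: in={s} out={s}
  L3: in={b} out={b,s}
  L4: in={s} out={s}
  L5: in={b} out=∅
  L6: in=∅ out=∅
  L7: in={s} out=∅
  L8: in=∅ out=∅

Interference:
  a — {b,s}
  b — {a,h,s}
  h — {b,s}
  s — {a,b,h}

Registers:
  lower bound: {a,b,s} mutually conflict ⇒ χ ≥ 3
  3-colouring: R0={b}  R1={s}  R2={a,h}
  χ = 3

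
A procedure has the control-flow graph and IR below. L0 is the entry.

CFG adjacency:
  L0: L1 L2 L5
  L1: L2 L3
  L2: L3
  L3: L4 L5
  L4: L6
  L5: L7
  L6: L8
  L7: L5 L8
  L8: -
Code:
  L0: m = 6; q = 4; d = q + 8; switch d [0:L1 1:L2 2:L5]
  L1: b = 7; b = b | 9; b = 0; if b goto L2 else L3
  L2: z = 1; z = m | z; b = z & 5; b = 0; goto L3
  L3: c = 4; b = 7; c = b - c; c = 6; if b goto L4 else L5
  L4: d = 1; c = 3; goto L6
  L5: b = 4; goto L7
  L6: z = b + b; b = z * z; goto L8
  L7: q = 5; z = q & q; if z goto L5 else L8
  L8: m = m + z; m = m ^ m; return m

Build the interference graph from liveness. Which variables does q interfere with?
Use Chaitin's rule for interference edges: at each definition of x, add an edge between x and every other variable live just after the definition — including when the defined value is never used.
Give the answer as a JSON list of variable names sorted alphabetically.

Per-block:
  L0: {d,m,q} / ∅
  L1: {b} / ∅
  L2: {b,z} / {m}
  L3: {b,c} / ∅
  L4: {c,d} / ∅
  L5: {b} / ∅
  L6: {b,z} / {b}
  L7: {q,z} / ∅
  L8: {m} / {m,z}

Backward fixpoint:
  L0: in=∅ out={m}
  L1: in={m} out={m}
  L2: in={m} out={m}
  L3: in={m} out={b,m}
  L4: in={b,m} out={b,m}
  L5: in={m} out={m}
  L6: in={b,m} out={m,z}
  L7: in={m} out={m,z}
  L8: in={m,z} out=∅

Conflict graph:
  b — {c,d,m,z}
  c — {b,m}
  d — {b,m}
  m — {b,c,d,q,z}
  q — {m}
  z — {b,m}

N(q) = ["m"]

Answer: ["m"]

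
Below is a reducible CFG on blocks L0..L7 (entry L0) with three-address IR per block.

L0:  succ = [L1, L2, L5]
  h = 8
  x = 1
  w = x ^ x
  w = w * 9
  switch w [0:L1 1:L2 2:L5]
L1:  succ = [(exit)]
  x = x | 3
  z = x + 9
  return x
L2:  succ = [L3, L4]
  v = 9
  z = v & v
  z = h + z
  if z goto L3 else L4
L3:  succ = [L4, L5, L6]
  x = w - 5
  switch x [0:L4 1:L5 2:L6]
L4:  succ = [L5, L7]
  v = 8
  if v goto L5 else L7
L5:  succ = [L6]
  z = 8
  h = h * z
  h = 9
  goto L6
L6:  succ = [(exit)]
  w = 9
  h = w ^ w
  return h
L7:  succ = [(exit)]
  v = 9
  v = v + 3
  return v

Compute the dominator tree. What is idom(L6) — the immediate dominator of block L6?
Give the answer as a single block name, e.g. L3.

idom tree: L1←L0 L2←L0 L3←L2 L4←L2 L5←L0 L6←L0 L7←L4
Dom at joins:
  L4: preds {L2,L3}: {L0,L2} ∩ {L0,L2,L3} = {L0,L2}; idom=L2
  L5: preds {L0,L3,L4}: {L0} ∩ {L0,L2,L3} ∩ {L0,L2,L4} = {L0}; idom=L0
  L6: preds {L3,L5}: {L0,L2,L3} ∩ {L0,L5} = {L0}; idom=L0

idom(L6) = L0

Answer: L0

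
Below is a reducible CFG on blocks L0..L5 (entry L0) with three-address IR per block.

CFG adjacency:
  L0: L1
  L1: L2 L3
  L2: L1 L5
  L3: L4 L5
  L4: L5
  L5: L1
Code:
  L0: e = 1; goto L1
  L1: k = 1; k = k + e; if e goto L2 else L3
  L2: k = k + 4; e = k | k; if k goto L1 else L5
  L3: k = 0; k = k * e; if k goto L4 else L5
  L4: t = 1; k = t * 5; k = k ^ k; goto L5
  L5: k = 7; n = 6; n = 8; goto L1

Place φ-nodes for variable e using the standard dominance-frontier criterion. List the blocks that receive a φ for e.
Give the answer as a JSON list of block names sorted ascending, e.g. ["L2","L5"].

idom tree: L1←L0 L2←L1 L3←L1 L4←L3 L5←L1
Join-block Dom:
  L1: preds {L0,L2,L5}: {L0} ∩ {L0,L1,L2} ∩ {L0,L1,L5} = {L0}; idom=L0
  L5: preds {L2,L3,L4}: {L0,L1,L2} ∩ {L0,L1,L3} ∩ {L0,L1,L3,L4} = {L0,L1}; idom=L1

DF walk-up:
  join L1 pred L0: · stop@L0
  join L1 pred L2: L2→L1 stop@L0
  join L1 pred L5: L5→L1 stop@L0
  join L5 pred L2: L2 stop@L1
  join L5 pred L3: L3 stop@L1
  join L5 pred L4: L4→L3 stop@L1
  DF(L0)=∅
  DF(L1)={L1}
  DF(L2)={L1,L5}
  DF(L3)={L5}
  DF(L4)={L5}
  DF(L5)={L1}

φ for e: defs {L0,L2}
  DF⁺ = {L1,L5}

Answer: ["L1", "L5"]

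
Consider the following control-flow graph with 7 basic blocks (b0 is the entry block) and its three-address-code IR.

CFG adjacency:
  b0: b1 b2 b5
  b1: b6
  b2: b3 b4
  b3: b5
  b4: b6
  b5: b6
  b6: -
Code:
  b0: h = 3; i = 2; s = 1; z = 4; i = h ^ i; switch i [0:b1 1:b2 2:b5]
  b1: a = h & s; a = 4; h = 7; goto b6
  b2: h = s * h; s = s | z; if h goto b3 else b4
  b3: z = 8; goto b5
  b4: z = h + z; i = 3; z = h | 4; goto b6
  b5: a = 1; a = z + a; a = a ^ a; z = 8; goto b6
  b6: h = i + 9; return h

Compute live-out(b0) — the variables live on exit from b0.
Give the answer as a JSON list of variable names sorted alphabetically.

def/use:
  b0: def={h,i,s,z} ue=∅
  b1: def={a,h} ue={h,s}
  b2: def={h,s} ue={h,s,z}
  b3: def={z} ue=∅
  b4: def={i,z} ue={h,z}
  b5: def={a,z} ue={z}
  b6: def={h} ue={i}

Backward fixpoint:
  b0 li=∅ lo={h,i,s,z}
  b1 li={h,i,s} lo={i}
  b2 li={h,i,s,z} lo={h,i,z}
  b3 li={i} lo={i,z}
  b4 li={h,z} lo={i}
  b5 li={i,z} lo={i}
  b6 li={i} lo=∅

live-out(b0) = ["h", "i", "s", "z"]

Answer: ["h", "i", "s", "z"]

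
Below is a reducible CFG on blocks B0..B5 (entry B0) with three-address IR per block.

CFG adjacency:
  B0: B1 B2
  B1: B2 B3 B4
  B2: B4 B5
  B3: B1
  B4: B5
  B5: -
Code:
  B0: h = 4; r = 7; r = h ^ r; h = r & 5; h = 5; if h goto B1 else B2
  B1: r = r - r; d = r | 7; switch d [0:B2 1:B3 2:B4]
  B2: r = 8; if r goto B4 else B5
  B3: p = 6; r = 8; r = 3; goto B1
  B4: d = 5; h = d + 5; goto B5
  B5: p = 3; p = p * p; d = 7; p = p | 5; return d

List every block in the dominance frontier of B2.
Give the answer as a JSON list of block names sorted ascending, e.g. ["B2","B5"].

Answer: ["B4", "B5"]

Analysis:
idom tree: B1←B0 B2←B0 B3←B1 B4←B0 B5←B0
Join-block Dom:
  B1: preds {B0,B3}: {B0} ∩ {B0,B1,B3} = {B0}; idom=B0
  B2: preds {B0,B1}: {B0} ∩ {B0,B1} = {B0}; idom=B0
  B4: preds {B1,B2}: {B0,B1} ∩ {B0,B2} = {B0}; idom=B0
  B5: preds {B2,B4}: {B0,B2} ∩ {B0,B4} = {B0}; idom=B0

DF walk-up:
  join B1 pred B0: · stop@B0
  join B1 pred B3: B3→B1 stop@B0
  join B2 pred B0: · stop@B0
  join B2 pred B1: B1 stop@B0
  join B4 pred B1: B1 stop@B0
  join B4 pred B2: B2 stop@B0
  join B5 pred B2: B2 stop@B0
  join B5 pred B4: B4 stop@B0
  B0: DF=∅
  B1: DF={B1,B2,B4}
  B2: DF={B4,B5}
  B3: DF={B1}
  B4: DF={B5}
  B5: DF=∅

DF(B2) = ["B4", "B5"]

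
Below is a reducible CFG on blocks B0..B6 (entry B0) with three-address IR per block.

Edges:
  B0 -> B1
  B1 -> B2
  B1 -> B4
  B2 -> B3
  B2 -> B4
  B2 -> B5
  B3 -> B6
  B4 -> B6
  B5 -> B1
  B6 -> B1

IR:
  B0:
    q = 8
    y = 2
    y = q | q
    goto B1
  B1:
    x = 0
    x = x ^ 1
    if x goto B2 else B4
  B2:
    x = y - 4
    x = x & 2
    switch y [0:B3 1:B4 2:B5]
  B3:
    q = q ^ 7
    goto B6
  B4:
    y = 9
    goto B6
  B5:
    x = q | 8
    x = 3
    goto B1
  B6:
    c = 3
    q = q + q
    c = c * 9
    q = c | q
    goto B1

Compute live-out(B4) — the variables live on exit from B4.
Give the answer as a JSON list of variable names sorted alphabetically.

Answer: ["q", "y"]

Analysis:
Block summaries:
  B0 def {q,y} use ∅
  B1 def {x} use ∅
  B2 def {x} use {y}
  B3 def {q} use {q}
  B4 def {y} use ∅
  B5 def {x} use {q}
  B6 def {c,q} use {q}

Backward fixpoint:
  B0: in=∅ out={q,y}
  B1: in={q,y} out={q,y}
  B2: in={q,y} out={q,y}
  B3: in={q,y} out={q,y}
  B4: in={q} out={q,y}
  B5: in={q,y} out={q,y}
  B6: in={q,y} out={q,y}

live-out(B4) = ["q", "y"]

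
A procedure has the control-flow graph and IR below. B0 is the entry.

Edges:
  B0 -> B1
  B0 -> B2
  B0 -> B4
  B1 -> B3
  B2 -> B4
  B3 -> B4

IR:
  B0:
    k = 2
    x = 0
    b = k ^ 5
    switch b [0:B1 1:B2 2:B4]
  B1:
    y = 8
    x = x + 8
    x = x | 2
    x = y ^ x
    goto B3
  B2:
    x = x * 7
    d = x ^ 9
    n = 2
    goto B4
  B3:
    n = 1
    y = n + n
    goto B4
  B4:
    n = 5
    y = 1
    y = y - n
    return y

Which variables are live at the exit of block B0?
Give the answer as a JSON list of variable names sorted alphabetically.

Answer: ["x"]

Working:
Per-block:
  B0: def={b,k,x} ue=∅
  B1: def={x,y} ue={x}
  B2: def={d,n,x} ue={x}
  B3: def={n,y} ue=∅
  B4: def={n,y} ue=∅

Live sets:
  B0 li=∅ lo={x}
  B1 li={x} lo=∅
  B2 li={x} lo=∅
  B3 li=∅ lo=∅
  B4 li=∅ lo=∅

live-out(B0) = ["x"]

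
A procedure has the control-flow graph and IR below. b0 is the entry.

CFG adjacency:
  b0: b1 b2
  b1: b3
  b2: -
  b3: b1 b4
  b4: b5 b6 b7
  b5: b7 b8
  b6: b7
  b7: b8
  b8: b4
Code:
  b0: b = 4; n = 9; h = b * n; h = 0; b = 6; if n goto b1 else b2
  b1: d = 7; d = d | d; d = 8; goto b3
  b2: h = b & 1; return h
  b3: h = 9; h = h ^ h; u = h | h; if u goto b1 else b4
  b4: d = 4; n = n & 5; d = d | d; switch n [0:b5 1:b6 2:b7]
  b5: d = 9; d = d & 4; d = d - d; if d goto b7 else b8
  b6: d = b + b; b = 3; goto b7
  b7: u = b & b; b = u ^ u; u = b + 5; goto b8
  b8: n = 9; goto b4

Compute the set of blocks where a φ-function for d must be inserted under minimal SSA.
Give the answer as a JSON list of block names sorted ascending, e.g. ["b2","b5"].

idom tree: b1←b0 b2←b0 b3←b1 b4←b3 b5←b4 b6←b4 b7←b4 b8←b4
Dom at joins:
  b1: preds {b0,b3}: {b0} ∩ {b0,b1,b3} = {b0}; idom=b0
  b4: preds {b3,b8}: {b0,b1,b3} ∩ {b0,b1,b3,b4,b8} = {b0,b1,b3}; idom=b3
  b7: preds {b4,b5,b6}: {b0,b1,b3,b4} ∩ {b0,b1,b3,b4,b5} ∩ {b0,b1,b3,b4,b6} = {b0,b1,b3,b4}; idom=b4
  b8: preds {b5,b7}: {b0,b1,b3,b4,b5} ∩ {b0,b1,b3,b4,b7} = {b0,b1,b3,b4}; idom=b4

DF walk-up:
  join b1 pred b0: · stop@b0
  join b1 pred b3: b3→b1 stop@b0
  join b4 pred b3: · stop@b3
  join b4 pred b8: b8→b4 stop@b3
  join b7 pred b4: · stop@b4
  join b7 pred b5: b5 stop@b4
  join b7 pred b6: b6 stop@b4
  join b8 pred b5: b5 stop@b4
  join b8 pred b7: b7 stop@b4
  b0: DF=∅
  b1: DF={b1}
  b2: DF=∅
  b3: DF={b1}
  b4: DF={b4}
  b5: DF={b7,b8}
  b6: DF={b7}
  b7: DF={b8}
  b8: DF={b4}

φ for d: defs {b1,b4,b5,b6}
  DF⁺ = {b1,b4,b7,b8}

Answer: ["b1", "b4", "b7", "b8"]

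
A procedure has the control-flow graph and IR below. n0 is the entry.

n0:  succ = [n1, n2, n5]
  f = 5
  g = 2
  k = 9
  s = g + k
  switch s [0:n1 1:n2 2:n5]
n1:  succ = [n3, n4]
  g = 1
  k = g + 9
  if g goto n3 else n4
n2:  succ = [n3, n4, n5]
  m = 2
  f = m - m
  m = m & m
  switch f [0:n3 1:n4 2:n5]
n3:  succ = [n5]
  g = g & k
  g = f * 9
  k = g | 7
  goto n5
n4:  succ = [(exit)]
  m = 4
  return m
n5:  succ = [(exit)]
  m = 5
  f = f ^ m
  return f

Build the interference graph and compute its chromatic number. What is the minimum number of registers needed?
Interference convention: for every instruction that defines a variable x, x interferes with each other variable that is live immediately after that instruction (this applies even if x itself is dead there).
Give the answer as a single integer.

Answer: 4

Analysis:
Block summaries:
  n0: def={f,g,k,s} ue=∅
  n1: def={g,k} ue=∅
  n2: def={f,m} ue=∅
  n3: def={g,k} ue={f,g,k}
  n4: def={m} ue=∅
  n5: def={f,m} ue={f}

Liveness:
  n0: in=∅ out={f,g,k}
  n1: in={f} out={f,g,k}
  n2: in={g,k} out={f,g,k}
  n3: in={f,g,k} out={f}
  n4: in=∅ out=∅
  n5: in={f} out=∅

Interference:
  f — {g,k,m,s}
  g — {f,k,m,s}
  k — {f,g,m,s}
  m — {f,g,k}
  s — {f,g,k}

Chromatic number:
  lower bound: {f,g,k,m} mutually conflict ⇒ χ ≥ 4
  4-colouring: R0={f}  R1={g}  R2={k}  R3={m,s}
  χ = 4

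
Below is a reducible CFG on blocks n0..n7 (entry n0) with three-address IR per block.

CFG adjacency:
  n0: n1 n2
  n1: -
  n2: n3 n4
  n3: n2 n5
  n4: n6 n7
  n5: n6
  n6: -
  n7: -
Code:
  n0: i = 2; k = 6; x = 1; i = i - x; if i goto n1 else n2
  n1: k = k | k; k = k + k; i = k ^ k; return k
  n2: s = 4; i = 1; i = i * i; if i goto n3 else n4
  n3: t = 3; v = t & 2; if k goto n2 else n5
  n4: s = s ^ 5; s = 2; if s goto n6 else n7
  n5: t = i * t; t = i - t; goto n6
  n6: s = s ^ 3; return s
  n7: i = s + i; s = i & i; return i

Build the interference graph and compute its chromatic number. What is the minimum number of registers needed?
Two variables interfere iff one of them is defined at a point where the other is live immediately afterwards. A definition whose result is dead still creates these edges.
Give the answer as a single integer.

Answer: 5

Derivation:
Block summaries:
  n0: {i,k,x} / ∅
  n1: {i,k} / {k}
  n2: {i,s} / ∅
  n3: {t,v} / {k}
  n4: {s} / {s}
  n5: {t} / {i,t}
  n6: {s} / {s}
  n7: {i,s} / {i,s}

Liveness:
  live n0: ∅→{k}
  live n1: {k}→∅
  live n2: {k}→{i,k,s}
  live n3: {i,k,s}→{i,k,s,t}
  live n4: {i,s}→{i,s}
  live n5: {i,s,t}→{s}
  live n6: {s}→∅
  live n7: {i,s}→∅

Interfere edges:
  i: {k,s,t,v,x}
  k: {i,s,t,v,x}
  s: {i,k,t,v}
  t: {i,k,s,v}
  v: {i,k,s,t}
  x: {i,k}

Registers:
  clique {i,k,s,t,v} ⇒ need ≥ 5
  assign i→R0 k→R1 s→R2 t→R3 v→R4 x→R2 — no edge inside a register ⇒ χ ≤ 5
  χ = 5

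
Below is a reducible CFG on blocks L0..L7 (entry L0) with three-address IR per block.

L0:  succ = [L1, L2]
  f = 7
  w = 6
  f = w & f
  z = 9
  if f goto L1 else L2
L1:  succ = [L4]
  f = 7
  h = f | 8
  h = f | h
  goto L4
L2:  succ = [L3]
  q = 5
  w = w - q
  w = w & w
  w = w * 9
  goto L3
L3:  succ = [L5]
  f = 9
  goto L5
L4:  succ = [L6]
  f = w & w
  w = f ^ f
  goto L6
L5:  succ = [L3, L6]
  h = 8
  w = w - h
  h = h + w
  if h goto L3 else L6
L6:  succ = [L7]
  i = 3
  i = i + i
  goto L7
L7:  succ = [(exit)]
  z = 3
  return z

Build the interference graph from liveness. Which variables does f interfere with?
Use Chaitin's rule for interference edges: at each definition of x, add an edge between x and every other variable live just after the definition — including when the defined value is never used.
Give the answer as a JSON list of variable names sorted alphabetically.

Answer: ["h", "w", "z"]

Analysis:
Per-block:
  L0: {f,w,z} / ∅
  L1: {f,h} / ∅
  L2: {q,w} / {w}
  L3: {f} / ∅
  L4: {f,w} / {w}
  L5: {h,w} / {w}
  L6: {i} / ∅
  L7: {z} / ∅

Backward fixpoint:
  L0 li=∅ lo={w}
  L1 li={w} lo={w}
  L2 li={w} lo={w}
  L3 li={w} lo={w}
  L4 li={w} lo=∅
  L5 li={w} lo={w}
  L6 li=∅ lo=∅
  L7 li=∅ lo=∅

Interfere edges:
  f: {h,w,z}
  h: {f,w}
  i: ∅
  q: {w}
  w: {f,h,q,z}
  z: {f,w}

N(f) = ["h", "w", "z"]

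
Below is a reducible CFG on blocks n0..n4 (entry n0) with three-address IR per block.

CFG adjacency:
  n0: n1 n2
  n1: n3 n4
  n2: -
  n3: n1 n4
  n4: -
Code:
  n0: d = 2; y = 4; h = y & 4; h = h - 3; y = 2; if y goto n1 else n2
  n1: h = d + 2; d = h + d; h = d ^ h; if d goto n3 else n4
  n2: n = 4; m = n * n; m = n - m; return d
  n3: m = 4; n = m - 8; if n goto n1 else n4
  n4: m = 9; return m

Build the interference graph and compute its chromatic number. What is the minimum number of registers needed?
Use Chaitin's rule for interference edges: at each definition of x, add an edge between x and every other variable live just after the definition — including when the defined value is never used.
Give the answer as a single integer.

Answer: 3

Analysis:
def/use:
  n0: def={d,h,y} ue=∅
  n1: def={d,h} ue={d}
  n2: def={m,n} ue={d}
  n3: def={m,n} ue=∅
  n4: def={m} ue=∅

Backward fixpoint:
  n0: in=∅ out={d}
  n1: in={d} out={d}
  n2: in={d} out=∅
  n3: in={d} out={d}
  n4: in=∅ out=∅

Interference:
  d↔{h,m,n,y}
  h↔{d}
  m↔{d,n}
  n↔{d,m}
  y↔{d}

Chromatic number:
  lower bound: {d,m,n} mutually conflict ⇒ χ ≥ 3
  3-colouring: r0={d}  r1={h,m,y}  r2={n}
  χ = 3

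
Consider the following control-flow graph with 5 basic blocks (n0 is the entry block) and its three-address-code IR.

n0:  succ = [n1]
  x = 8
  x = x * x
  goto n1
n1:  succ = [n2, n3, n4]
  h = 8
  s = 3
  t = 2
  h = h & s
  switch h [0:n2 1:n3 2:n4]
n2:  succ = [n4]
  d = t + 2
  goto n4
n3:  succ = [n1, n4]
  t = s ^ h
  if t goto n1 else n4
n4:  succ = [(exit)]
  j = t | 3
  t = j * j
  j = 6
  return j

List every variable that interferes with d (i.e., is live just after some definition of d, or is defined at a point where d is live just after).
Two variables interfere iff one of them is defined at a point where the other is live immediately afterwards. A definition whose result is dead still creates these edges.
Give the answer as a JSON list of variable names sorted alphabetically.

def/use:
  n0: def={x} ue=∅
  n1: def={h,s,t} ue=∅
  n2: def={d} ue={t}
  n3: def={t} ue={h,s}
  n4: def={j,t} ue={t}

Backward fixpoint:
  n0: in=∅ out=∅
  n1: in=∅ out={h,s,t}
  n2: in={t} out={t}
  n3: in={h,s} out={t}
  n4: in={t} out=∅

Interference:
  d: {t}
  h: {s,t}
  j: ∅
  s: {h,t}
  t: {d,h,s}
  x: ∅

N(d) = ["t"]

Answer: ["t"]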